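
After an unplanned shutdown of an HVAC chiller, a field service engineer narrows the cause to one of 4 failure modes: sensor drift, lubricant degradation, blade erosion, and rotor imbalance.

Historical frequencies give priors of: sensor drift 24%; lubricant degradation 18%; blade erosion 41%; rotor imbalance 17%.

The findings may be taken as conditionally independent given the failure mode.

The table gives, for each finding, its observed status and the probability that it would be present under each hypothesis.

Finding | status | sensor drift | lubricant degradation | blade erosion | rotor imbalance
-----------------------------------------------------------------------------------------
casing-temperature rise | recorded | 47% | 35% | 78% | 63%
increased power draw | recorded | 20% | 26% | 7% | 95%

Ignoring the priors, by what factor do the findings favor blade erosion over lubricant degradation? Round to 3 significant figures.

0.600

Joint likelihood of the evidence pattern under each hypothesis:
  blade erosion: 0.78 × 0.07 = 0.0546
  lubricant degradation: 0.35 × 0.26 = 0.091
Bayes factor = 0.0546 / 0.091 ≈ 0.600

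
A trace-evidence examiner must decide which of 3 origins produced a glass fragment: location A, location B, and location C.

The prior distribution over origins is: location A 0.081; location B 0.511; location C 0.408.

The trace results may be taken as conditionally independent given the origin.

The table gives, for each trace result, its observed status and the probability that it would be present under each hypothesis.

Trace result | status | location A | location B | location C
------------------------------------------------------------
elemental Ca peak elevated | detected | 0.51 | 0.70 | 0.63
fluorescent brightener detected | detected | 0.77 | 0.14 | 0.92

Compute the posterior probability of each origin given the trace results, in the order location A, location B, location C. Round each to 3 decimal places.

Multiply each prior by the joint likelihood of the trace result pattern:
  location A: 0.081 × 0.51 × 0.77 = 0.031809
  location B: 0.511 × 0.70 × 0.14 = 0.050078
  location C: 0.408 × 0.63 × 0.92 = 0.23648
Normalizing constant Z = 0.031809 + 0.050078 + 0.23648 = 0.31836.
P(location A | evidence) = 0.031809 / 0.31836 ≈ 0.100
P(location B | evidence) = 0.050078 / 0.31836 ≈ 0.157
P(location C | evidence) = 0.23648 / 0.31836 ≈ 0.743

0.100, 0.157, 0.743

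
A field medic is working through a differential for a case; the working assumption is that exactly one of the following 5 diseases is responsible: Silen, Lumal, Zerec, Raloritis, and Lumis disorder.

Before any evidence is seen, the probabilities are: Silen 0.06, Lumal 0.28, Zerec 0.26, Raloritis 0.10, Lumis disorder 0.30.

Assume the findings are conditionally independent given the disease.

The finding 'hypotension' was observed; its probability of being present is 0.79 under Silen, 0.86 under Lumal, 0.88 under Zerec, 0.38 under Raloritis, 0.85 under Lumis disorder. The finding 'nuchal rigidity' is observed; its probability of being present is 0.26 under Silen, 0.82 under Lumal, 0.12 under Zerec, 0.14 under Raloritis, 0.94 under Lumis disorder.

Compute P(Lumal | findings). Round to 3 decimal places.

0.409

For each hypothesis, the unnormalized posterior weight is prior × product of the finding likelihoods:
  Silen: 0.06 × 0.79 × 0.26 = 0.012324
  Lumal: 0.28 × 0.86 × 0.82 = 0.19746
  Zerec: 0.26 × 0.88 × 0.12 = 0.027456
  Raloritis: 0.10 × 0.38 × 0.14 = 0.00532
  Lumis disorder: 0.30 × 0.85 × 0.94 = 0.2397
Marginal likelihood of the evidence = 0.48226.
P(Lumal | evidence) = 0.19746 / 0.48226 ≈ 0.409.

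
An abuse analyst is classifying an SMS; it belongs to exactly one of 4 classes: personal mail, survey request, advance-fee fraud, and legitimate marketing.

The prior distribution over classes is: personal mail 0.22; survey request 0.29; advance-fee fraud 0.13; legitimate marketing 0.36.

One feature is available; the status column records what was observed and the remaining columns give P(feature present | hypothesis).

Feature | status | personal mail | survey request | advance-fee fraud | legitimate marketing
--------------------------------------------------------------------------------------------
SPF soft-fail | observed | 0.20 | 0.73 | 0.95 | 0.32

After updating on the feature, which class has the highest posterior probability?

survey request

By Bayes' rule, the unnormalized weight for each hypothesis is prior × likelihood:
  personal mail: 0.22 × 0.20 = 0.044
  survey request: 0.29 × 0.73 = 0.2117
  advance-fee fraud: 0.13 × 0.95 = 0.1235
  legitimate marketing: 0.36 × 0.32 = 0.1152
The unnormalized weights sum to 0.4944.
P(personal mail | evidence) ≈ 0.044 / 0.4944 ≈ 0.089
P(survey request | evidence) ≈ 0.2117 / 0.4944 ≈ 0.428
P(advance-fee fraud | evidence) ≈ 0.1235 / 0.4944 ≈ 0.250
P(legitimate marketing | evidence) ≈ 0.1152 / 0.4944 ≈ 0.233
The largest is 0.428, so survey request is most probable.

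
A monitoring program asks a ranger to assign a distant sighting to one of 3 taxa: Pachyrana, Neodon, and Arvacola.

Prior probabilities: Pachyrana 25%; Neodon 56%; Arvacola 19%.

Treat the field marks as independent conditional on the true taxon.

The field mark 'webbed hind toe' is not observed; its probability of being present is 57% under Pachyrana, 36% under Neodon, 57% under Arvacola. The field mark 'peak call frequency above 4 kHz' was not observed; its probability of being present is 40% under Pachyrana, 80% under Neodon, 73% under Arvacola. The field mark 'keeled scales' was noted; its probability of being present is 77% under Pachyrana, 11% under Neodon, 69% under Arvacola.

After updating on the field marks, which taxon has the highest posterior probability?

Pachyrana

Multiply each prior by the joint likelihood of the field mark pattern (using 1 − P(present | H) for each absent field mark):
  Pachyrana: 0.25 × (1 − 0.57) × (1 − 0.40) × 0.77 = 0.049665
  Neodon: 0.56 × (1 − 0.36) × (1 − 0.80) × 0.11 = 0.0078848
  Arvacola: 0.19 × (1 − 0.57) × (1 − 0.73) × 0.69 = 0.015221
Marginal likelihood of the evidence = 0.072771.
P(Pachyrana | evidence) ≈ 0.049665 / 0.072771 ≈ 0.682
P(Neodon | evidence) ≈ 0.0078848 / 0.072771 ≈ 0.108
P(Arvacola | evidence) ≈ 0.015221 / 0.072771 ≈ 0.209
The largest is 0.682, so Pachyrana is most probable.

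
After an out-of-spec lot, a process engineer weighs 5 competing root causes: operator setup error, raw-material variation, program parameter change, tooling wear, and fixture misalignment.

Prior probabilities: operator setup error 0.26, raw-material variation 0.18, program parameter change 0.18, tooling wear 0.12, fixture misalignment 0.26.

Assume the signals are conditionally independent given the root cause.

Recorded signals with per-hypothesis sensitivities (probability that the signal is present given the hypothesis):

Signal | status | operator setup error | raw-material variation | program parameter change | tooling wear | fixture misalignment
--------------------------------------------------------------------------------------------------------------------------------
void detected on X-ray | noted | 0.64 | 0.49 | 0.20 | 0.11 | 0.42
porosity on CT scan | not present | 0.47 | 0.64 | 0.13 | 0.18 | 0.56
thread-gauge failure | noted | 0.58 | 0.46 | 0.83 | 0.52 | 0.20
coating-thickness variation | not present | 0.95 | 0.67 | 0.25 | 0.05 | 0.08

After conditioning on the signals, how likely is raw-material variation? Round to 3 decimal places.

By Bayes' rule with conditional independence, the unnormalized weight for each hypothesis is prior × ∏ likelihoods (using 1 − P(present | H) for each absent signal):
  operator setup error: 0.26 × 0.64 × (1 − 0.47) × 0.58 × (1 − 0.95) = 0.0025576
  raw-material variation: 0.18 × 0.49 × (1 − 0.64) × 0.46 × (1 − 0.67) = 0.00482
  program parameter change: 0.18 × 0.20 × (1 − 0.13) × 0.83 × (1 − 0.25) = 0.019497
  tooling wear: 0.12 × 0.11 × (1 − 0.18) × 0.52 × (1 − 0.05) = 0.0053471
  fixture misalignment: 0.26 × 0.42 × (1 − 0.56) × 0.20 × (1 − 0.08) = 0.0088408
Marginal likelihood of the evidence = 0.041062.
P(raw-material variation | evidence) = 0.00482 / 0.041062 ≈ 0.117.

0.117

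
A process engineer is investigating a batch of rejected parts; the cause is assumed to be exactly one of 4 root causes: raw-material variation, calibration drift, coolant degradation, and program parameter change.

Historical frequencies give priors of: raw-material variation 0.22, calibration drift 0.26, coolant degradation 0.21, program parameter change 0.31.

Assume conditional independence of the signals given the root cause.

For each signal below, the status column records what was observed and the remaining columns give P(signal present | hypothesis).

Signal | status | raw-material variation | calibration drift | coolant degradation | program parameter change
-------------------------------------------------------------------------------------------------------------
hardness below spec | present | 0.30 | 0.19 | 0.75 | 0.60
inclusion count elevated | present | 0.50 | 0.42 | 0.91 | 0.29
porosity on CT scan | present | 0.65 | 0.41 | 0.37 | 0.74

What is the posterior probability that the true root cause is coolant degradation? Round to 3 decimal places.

0.431

By Bayes' rule with conditional independence, the unnormalized weight for each hypothesis is prior × ∏ likelihoods:
  raw-material variation: 0.22 × 0.30 × 0.50 × 0.65 = 0.02145
  calibration drift: 0.26 × 0.19 × 0.42 × 0.41 = 0.0085067
  coolant degradation: 0.21 × 0.75 × 0.91 × 0.37 = 0.05303
  program parameter change: 0.31 × 0.60 × 0.29 × 0.74 = 0.039916
Marginal likelihood of the evidence = 0.1229.
P(coolant degradation | evidence) = 0.05303 / 0.1229 ≈ 0.431.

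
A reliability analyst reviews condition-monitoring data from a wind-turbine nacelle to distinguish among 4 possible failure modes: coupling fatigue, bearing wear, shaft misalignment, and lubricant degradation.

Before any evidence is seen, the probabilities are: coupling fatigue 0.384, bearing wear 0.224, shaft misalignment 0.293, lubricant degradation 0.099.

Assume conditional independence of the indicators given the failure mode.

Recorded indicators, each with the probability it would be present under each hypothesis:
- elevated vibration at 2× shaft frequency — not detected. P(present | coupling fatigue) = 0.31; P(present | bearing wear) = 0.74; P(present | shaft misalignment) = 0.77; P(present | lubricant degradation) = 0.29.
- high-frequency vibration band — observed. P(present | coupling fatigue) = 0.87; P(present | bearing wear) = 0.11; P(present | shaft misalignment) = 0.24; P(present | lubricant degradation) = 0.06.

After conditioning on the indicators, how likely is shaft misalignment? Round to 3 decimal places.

0.063

Multiply each prior by the joint likelihood of the indicator pattern (using 1 − P(present | H) for each absent indicator):
  coupling fatigue: 0.384 × (1 − 0.31) × 0.87 = 0.23052
  bearing wear: 0.224 × (1 − 0.74) × 0.11 = 0.0064064
  shaft misalignment: 0.293 × (1 − 0.77) × 0.24 = 0.016174
  lubricant degradation: 0.099 × (1 − 0.29) × 0.06 = 0.0042174
Normalizing constant Z = 0.23052 + 0.0064064 + 0.016174 + 0.0042174 = 0.25731.
P(shaft misalignment | evidence) = 0.016174 / 0.25731 ≈ 0.063.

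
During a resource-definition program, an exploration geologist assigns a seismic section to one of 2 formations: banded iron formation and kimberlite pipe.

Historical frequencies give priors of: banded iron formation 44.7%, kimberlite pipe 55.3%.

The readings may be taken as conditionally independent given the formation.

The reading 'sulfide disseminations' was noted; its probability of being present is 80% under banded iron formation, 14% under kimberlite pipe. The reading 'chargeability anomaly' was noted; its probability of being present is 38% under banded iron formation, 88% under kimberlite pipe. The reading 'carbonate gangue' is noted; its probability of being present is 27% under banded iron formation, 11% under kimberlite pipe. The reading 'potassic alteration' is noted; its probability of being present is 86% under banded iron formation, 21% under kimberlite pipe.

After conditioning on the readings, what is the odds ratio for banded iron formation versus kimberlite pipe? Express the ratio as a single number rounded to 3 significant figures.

20.0

The normalizing constant cancels in an odds ratio, so compute prior × likelihood for the two hypotheses only:
  banded iron formation: 0.447 × 0.80 × 0.38 × 0.27 × 0.86 = 0.031553
  kimberlite pipe: 0.553 × 0.14 × 0.88 × 0.11 × 0.21 = 0.0015738
Posterior odds = 0.031553 / 0.0015738 ≈ 20.0.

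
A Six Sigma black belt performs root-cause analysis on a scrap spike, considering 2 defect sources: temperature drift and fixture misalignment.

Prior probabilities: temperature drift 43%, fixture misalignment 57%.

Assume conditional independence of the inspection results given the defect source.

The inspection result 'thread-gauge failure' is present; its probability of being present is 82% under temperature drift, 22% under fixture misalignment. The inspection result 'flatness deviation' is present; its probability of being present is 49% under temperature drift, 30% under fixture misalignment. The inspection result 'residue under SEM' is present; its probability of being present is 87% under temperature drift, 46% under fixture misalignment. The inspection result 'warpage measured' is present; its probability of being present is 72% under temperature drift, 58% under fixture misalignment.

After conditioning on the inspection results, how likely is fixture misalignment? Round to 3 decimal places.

By Bayes' rule with conditional independence, the unnormalized weight for each hypothesis is prior × ∏ likelihoods:
  temperature drift: 0.43 × 0.82 × 0.49 × 0.87 × 0.72 = 0.10823
  fixture misalignment: 0.57 × 0.22 × 0.30 × 0.46 × 0.58 = 0.010037
Normalizing constant Z = 0.10823 + 0.010037 = 0.11826.
P(fixture misalignment | evidence) = 0.010037 / 0.11826 ≈ 0.085.

0.085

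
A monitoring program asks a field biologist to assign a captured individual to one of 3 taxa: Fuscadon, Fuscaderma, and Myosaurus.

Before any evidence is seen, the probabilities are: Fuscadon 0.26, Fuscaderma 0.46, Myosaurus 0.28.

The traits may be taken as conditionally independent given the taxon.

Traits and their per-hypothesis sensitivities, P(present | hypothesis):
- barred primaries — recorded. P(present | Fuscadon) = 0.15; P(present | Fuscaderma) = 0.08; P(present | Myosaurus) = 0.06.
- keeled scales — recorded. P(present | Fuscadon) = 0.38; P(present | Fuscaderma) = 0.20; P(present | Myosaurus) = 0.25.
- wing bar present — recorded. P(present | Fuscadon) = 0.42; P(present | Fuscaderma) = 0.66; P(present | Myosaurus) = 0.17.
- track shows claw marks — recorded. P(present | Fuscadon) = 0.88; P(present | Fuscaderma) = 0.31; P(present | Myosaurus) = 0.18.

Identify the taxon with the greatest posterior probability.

Fuscadon

By Bayes' rule with conditional independence, the unnormalized weight for each hypothesis is prior × ∏ likelihoods:
  Fuscadon: 0.26 × 0.15 × 0.38 × 0.42 × 0.88 = 0.0054775
  Fuscaderma: 0.46 × 0.08 × 0.20 × 0.66 × 0.31 = 0.0015059
  Myosaurus: 0.28 × 0.06 × 0.25 × 0.17 × 0.18 = 0.00012852
Marginal likelihood of the evidence = 0.0071118.
P(Fuscadon | evidence) ≈ 0.0054775 / 0.0071118 ≈ 0.770
P(Fuscaderma | evidence) ≈ 0.0015059 / 0.0071118 ≈ 0.212
P(Myosaurus | evidence) ≈ 0.00012852 / 0.0071118 ≈ 0.018
The largest is 0.770, so Fuscadon is most probable.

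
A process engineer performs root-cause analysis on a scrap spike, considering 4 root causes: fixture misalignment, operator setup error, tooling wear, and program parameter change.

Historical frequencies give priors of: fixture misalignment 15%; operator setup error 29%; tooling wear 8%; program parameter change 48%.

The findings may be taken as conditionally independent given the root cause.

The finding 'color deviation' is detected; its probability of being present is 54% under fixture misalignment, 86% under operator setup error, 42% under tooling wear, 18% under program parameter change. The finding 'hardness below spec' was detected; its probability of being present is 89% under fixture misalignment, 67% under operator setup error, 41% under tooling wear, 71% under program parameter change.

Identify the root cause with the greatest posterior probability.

operator setup error

Multiply each prior by the joint likelihood of the evidence pattern:
  fixture misalignment: 0.15 × 0.54 × 0.89 = 0.07209
  operator setup error: 0.29 × 0.86 × 0.67 = 0.1671
  tooling wear: 0.08 × 0.42 × 0.41 = 0.013776
  program parameter change: 0.48 × 0.18 × 0.71 = 0.061344
The unnormalized weights sum to 0.31431.
P(fixture misalignment | evidence) ≈ 0.07209 / 0.31431 ≈ 0.229
P(operator setup error | evidence) ≈ 0.1671 / 0.31431 ≈ 0.532
P(tooling wear | evidence) ≈ 0.013776 / 0.31431 ≈ 0.044
P(program parameter change | evidence) ≈ 0.061344 / 0.31431 ≈ 0.195
The largest is 0.532, so operator setup error is most probable.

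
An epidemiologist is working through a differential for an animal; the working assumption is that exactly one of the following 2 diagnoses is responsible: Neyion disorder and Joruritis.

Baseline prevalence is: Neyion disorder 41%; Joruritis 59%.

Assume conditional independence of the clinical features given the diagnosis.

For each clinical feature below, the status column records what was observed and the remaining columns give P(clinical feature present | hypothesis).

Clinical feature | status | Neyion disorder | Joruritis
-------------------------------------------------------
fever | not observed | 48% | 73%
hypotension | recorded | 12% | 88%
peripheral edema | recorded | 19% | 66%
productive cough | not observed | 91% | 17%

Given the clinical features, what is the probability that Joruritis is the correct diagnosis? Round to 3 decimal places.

Multiply each prior by the joint likelihood of the clinical feature pattern (using 1 − P(present | H) for each absent clinical feature):
  Neyion disorder: 0.41 × (1 − 0.48) × 0.12 × 0.19 × (1 − 0.91) = 0.00043749
  Joruritis: 0.59 × (1 − 0.73) × 0.88 × 0.66 × (1 − 0.17) = 0.076793
Marginal likelihood of the evidence = 0.07723.
P(Joruritis | evidence) = 0.076793 / 0.07723 ≈ 0.994.

0.994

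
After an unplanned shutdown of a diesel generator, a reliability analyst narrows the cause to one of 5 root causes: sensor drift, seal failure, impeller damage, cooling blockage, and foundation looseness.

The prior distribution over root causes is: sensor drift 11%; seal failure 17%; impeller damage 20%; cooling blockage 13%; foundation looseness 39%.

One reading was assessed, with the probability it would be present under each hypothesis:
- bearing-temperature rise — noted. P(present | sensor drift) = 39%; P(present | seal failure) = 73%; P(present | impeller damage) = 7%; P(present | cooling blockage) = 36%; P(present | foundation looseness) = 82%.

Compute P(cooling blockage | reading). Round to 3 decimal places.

Multiply each prior by the likelihood of the reading:
  sensor drift: 0.11 × 0.39 = 0.0429
  seal failure: 0.17 × 0.73 = 0.1241
  impeller damage: 0.20 × 0.07 = 0.014
  cooling blockage: 0.13 × 0.36 = 0.0468
  foundation looseness: 0.39 × 0.82 = 0.3198
The unnormalized weights sum to 0.5476.
P(cooling blockage | evidence) = 0.0468 / 0.5476 ≈ 0.085.

0.085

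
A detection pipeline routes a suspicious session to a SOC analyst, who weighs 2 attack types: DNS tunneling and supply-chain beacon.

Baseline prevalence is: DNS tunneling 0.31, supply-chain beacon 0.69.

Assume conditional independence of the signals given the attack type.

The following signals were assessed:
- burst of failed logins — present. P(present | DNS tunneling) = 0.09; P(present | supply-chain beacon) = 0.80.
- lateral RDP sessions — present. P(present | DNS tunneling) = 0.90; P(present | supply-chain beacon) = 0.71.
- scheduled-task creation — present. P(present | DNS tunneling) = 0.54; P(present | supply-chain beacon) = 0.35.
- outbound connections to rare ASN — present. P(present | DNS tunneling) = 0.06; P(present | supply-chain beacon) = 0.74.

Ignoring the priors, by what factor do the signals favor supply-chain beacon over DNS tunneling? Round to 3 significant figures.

Joint likelihood of the signal pattern under each hypothesis:
  supply-chain beacon: 0.80 × 0.71 × 0.35 × 0.74 = 0.14711
  DNS tunneling: 0.09 × 0.90 × 0.54 × 0.06 = 0.0026244
Bayes factor = 0.14711 / 0.0026244 ≈ 56.1

56.1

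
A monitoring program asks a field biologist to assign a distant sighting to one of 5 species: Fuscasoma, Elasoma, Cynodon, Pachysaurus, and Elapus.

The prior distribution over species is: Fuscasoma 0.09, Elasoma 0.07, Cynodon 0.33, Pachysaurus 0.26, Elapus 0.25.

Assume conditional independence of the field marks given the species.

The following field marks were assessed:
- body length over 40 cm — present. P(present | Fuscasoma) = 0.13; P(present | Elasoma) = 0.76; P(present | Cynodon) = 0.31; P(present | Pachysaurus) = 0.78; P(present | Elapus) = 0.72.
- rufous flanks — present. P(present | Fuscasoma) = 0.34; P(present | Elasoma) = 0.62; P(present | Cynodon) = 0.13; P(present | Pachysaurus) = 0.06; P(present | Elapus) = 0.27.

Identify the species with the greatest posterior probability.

By Bayes' rule with conditional independence, the unnormalized weight for each hypothesis is prior × ∏ likelihoods:
  Fuscasoma: 0.09 × 0.13 × 0.34 = 0.003978
  Elasoma: 0.07 × 0.76 × 0.62 = 0.032984
  Cynodon: 0.33 × 0.31 × 0.13 = 0.013299
  Pachysaurus: 0.26 × 0.78 × 0.06 = 0.012168
  Elapus: 0.25 × 0.72 × 0.27 = 0.0486
The unnormalized weights sum to 0.11103.
P(Fuscasoma | evidence) ≈ 0.003978 / 0.11103 ≈ 0.036
P(Elasoma | evidence) ≈ 0.032984 / 0.11103 ≈ 0.297
P(Cynodon | evidence) ≈ 0.013299 / 0.11103 ≈ 0.120
P(Pachysaurus | evidence) ≈ 0.012168 / 0.11103 ≈ 0.110
P(Elapus | evidence) ≈ 0.0486 / 0.11103 ≈ 0.438
The largest is 0.438, so Elapus is most probable.

Elapus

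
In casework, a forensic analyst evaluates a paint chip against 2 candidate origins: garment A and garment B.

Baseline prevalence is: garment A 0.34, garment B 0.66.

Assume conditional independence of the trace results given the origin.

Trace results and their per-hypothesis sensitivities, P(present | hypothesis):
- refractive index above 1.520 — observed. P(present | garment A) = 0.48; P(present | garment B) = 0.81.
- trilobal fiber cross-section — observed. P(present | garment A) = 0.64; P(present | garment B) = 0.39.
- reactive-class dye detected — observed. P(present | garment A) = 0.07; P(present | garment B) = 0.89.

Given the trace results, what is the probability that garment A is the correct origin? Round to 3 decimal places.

Multiply each prior by the joint likelihood of the trace result pattern:
  garment A: 0.34 × 0.48 × 0.64 × 0.07 = 0.0073114
  garment B: 0.66 × 0.81 × 0.39 × 0.89 = 0.18556
Normalizing constant Z = 0.0073114 + 0.18556 = 0.19287.
P(garment A | evidence) = 0.0073114 / 0.19287 ≈ 0.038.

0.038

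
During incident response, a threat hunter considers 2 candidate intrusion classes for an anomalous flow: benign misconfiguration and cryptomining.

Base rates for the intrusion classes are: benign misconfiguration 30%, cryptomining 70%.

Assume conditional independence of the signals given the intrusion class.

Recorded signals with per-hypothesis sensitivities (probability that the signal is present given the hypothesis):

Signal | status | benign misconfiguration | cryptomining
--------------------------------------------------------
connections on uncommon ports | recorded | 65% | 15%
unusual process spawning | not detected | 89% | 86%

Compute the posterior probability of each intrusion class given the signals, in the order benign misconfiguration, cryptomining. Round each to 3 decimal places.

Multiply each prior by the joint likelihood of the signal pattern (using 1 − P(present | H) for each absent signal):
  benign misconfiguration: 0.30 × 0.65 × (1 − 0.89) = 0.02145
  cryptomining: 0.70 × 0.15 × (1 − 0.86) = 0.0147
Normalizing constant Z = 0.02145 + 0.0147 = 0.03615.
P(benign misconfiguration | evidence) = 0.02145 / 0.03615 ≈ 0.593
P(cryptomining | evidence) = 0.0147 / 0.03615 ≈ 0.407

0.593, 0.407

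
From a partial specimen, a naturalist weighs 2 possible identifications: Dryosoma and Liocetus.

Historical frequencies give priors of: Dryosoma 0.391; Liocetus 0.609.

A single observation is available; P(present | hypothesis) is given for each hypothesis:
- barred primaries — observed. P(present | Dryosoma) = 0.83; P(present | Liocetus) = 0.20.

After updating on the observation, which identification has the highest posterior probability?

Dryosoma

For each hypothesis, the unnormalized posterior weight is prior × likelihood:
  Dryosoma: 0.391 × 0.83 = 0.32453
  Liocetus: 0.609 × 0.20 = 0.1218
Marginal likelihood of the evidence = 0.44633.
P(Dryosoma | evidence) ≈ 0.32453 / 0.44633 ≈ 0.727
P(Liocetus | evidence) ≈ 0.1218 / 0.44633 ≈ 0.273
The largest is 0.727, so Dryosoma is most probable.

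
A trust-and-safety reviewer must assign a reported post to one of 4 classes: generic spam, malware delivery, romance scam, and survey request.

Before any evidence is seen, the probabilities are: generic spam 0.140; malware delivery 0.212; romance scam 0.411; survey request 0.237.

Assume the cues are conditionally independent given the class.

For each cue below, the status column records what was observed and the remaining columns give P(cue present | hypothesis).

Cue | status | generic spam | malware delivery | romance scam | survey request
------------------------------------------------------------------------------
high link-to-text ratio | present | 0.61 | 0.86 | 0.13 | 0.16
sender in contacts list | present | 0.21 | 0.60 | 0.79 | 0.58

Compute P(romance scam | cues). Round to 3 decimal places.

0.220

By Bayes' rule with conditional independence, the unnormalized weight for each hypothesis is prior × ∏ likelihoods:
  generic spam: 0.140 × 0.61 × 0.21 = 0.017934
  malware delivery: 0.212 × 0.86 × 0.60 = 0.10939
  romance scam: 0.411 × 0.13 × 0.79 = 0.04221
  survey request: 0.237 × 0.16 × 0.58 = 0.021994
Normalizing constant Z = 0.017934 + 0.10939 + 0.04221 + 0.021994 = 0.19153.
P(romance scam | evidence) = 0.04221 / 0.19153 ≈ 0.220.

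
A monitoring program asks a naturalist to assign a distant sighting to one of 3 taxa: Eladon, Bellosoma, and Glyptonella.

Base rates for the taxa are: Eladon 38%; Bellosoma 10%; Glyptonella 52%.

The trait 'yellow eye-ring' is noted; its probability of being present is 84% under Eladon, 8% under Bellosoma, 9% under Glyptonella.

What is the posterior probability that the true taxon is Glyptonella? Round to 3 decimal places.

0.125

Multiply each prior by the likelihood of the trait:
  Eladon: 0.38 × 0.84 = 0.3192
  Bellosoma: 0.10 × 0.08 = 0.008
  Glyptonella: 0.52 × 0.09 = 0.0468
Normalizing constant Z = 0.3192 + 0.008 + 0.0468 = 0.374.
P(Glyptonella | evidence) = 0.0468 / 0.374 ≈ 0.125.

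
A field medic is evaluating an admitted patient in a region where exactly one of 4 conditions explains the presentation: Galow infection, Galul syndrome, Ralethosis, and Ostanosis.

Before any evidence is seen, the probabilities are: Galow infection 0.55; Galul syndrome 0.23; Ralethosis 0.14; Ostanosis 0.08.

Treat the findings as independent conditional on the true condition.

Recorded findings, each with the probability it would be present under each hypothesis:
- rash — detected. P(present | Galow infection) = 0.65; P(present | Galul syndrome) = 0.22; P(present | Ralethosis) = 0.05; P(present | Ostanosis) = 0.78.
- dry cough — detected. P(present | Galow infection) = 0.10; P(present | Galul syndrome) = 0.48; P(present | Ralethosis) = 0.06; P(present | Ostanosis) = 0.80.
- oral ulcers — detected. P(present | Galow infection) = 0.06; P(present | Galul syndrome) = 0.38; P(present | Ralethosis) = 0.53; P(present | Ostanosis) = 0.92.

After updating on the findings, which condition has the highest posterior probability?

For each hypothesis, the unnormalized posterior weight is prior × product of the finding likelihoods:
  Galow infection: 0.55 × 0.65 × 0.10 × 0.06 = 0.002145
  Galul syndrome: 0.23 × 0.22 × 0.48 × 0.38 = 0.0092294
  Ralethosis: 0.14 × 0.05 × 0.06 × 0.53 = 0.0002226
  Ostanosis: 0.08 × 0.78 × 0.80 × 0.92 = 0.045926
Marginal likelihood of the evidence = 0.057523.
P(Galow infection | evidence) ≈ 0.002145 / 0.057523 ≈ 0.037
P(Galul syndrome | evidence) ≈ 0.0092294 / 0.057523 ≈ 0.160
P(Ralethosis | evidence) ≈ 0.0002226 / 0.057523 ≈ 0.004
P(Ostanosis | evidence) ≈ 0.045926 / 0.057523 ≈ 0.798
The largest is 0.798, so Ostanosis is most probable.

Ostanosis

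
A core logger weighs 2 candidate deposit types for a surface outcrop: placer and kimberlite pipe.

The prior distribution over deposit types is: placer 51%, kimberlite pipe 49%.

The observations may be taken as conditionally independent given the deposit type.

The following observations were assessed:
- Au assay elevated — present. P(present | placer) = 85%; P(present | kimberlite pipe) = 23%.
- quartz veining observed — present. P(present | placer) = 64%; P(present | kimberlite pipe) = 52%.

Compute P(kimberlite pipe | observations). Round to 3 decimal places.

Multiply each prior by the joint likelihood of the evidence pattern:
  placer: 0.51 × 0.85 × 0.64 = 0.27744
  kimberlite pipe: 0.49 × 0.23 × 0.52 = 0.058604
Marginal likelihood of the evidence = 0.33604.
P(kimberlite pipe | evidence) = 0.058604 / 0.33604 ≈ 0.174.

0.174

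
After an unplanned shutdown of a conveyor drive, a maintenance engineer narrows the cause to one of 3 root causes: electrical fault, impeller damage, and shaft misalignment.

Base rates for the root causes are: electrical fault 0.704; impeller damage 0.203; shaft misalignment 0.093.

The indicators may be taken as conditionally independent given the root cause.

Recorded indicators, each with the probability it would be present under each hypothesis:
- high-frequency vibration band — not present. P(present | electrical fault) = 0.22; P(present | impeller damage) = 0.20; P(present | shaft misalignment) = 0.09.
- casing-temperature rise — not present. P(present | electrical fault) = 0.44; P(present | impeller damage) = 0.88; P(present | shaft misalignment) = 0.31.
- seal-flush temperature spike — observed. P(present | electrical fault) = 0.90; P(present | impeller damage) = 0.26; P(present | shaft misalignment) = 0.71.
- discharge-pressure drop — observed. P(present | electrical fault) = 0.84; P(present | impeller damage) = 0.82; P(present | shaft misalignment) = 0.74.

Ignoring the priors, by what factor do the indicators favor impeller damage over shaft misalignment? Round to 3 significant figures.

0.0620

The Bayes factor is the ratio of the joint likelihoods of the indicator pattern under the two hypotheses (using 1 − P(present | H) for each absent indicator).
  impeller damage: (1 − 0.20) × (1 − 0.88) × 0.26 × 0.82 = 0.020467
  shaft misalignment: (1 − 0.09) × (1 − 0.31) × 0.71 × 0.74 = 0.3299
Bayes factor = 0.020467 / 0.3299 ≈ 0.0620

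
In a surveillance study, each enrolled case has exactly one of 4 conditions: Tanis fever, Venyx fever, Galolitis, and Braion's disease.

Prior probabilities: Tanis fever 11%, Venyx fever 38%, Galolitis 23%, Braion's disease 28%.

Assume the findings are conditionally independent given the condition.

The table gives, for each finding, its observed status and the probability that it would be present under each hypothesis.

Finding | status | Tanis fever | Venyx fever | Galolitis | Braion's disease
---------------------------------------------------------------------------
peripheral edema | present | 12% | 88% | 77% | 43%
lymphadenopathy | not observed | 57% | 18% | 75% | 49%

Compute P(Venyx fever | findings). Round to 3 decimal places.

Multiply each prior by the joint likelihood of the evidence pattern (using 1 − P(present | H) for each absent finding):
  Tanis fever: 0.11 × 0.12 × (1 − 0.57) = 0.005676
  Venyx fever: 0.38 × 0.88 × (1 − 0.18) = 0.27421
  Galolitis: 0.23 × 0.77 × (1 − 0.75) = 0.044275
  Braion's disease: 0.28 × 0.43 × (1 − 0.49) = 0.061404
Normalizing constant Z = 0.005676 + 0.27421 + 0.044275 + 0.061404 = 0.38556.
P(Venyx fever | evidence) = 0.27421 / 0.38556 ≈ 0.711.

0.711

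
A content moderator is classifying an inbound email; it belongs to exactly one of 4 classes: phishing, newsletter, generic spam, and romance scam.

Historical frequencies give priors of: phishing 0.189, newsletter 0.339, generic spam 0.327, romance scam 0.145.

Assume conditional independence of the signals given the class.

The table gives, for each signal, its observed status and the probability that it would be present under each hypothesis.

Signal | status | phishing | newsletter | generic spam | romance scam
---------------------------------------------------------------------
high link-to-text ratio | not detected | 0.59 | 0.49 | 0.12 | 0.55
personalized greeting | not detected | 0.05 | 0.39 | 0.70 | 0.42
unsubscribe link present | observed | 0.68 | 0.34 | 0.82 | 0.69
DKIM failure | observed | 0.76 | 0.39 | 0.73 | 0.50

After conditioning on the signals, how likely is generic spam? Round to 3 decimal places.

By Bayes' rule with conditional independence, the unnormalized weight for each hypothesis is prior × ∏ likelihoods (using 1 − P(present | H) for each absent signal):
  phishing: 0.189 × (1 − 0.59) × (1 − 0.05) × 0.68 × 0.76 = 0.038044
  newsletter: 0.339 × (1 − 0.49) × (1 − 0.39) × 0.34 × 0.39 = 0.013984
  generic spam: 0.327 × (1 − 0.12) × (1 − 0.70) × 0.82 × 0.73 = 0.051676
  romance scam: 0.145 × (1 − 0.55) × (1 − 0.42) × 0.69 × 0.50 = 0.013057
The unnormalized weights sum to 0.11676.
P(generic spam | evidence) = 0.051676 / 0.11676 ≈ 0.443.

0.443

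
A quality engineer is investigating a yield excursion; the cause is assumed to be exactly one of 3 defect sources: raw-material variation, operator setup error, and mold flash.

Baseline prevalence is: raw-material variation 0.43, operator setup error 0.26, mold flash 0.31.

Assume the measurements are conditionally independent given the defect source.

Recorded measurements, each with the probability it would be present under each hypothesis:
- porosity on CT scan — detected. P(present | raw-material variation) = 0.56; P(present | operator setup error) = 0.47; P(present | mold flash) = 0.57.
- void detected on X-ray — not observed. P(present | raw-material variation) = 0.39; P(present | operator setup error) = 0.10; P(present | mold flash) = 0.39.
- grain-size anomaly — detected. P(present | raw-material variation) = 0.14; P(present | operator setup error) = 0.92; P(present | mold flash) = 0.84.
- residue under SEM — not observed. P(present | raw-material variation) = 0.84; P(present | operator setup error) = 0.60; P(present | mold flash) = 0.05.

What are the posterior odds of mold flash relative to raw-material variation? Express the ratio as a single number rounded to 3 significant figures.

26.1

Unnormalized posterior weight (prior times the measurement likelihoods) for each of the two hypotheses (using 1 − P(present | H) for each absent measurement):
  mold flash: 0.31 × 0.57 × (1 − 0.39) × 0.84 × (1 − 0.05) = 0.086014
  raw-material variation: 0.43 × 0.56 × (1 − 0.39) × 0.14 × (1 − 0.84) = 0.0032903
Odds(mold flash : raw-material variation) = 0.086014 / 0.0032903 ≈ 26.1.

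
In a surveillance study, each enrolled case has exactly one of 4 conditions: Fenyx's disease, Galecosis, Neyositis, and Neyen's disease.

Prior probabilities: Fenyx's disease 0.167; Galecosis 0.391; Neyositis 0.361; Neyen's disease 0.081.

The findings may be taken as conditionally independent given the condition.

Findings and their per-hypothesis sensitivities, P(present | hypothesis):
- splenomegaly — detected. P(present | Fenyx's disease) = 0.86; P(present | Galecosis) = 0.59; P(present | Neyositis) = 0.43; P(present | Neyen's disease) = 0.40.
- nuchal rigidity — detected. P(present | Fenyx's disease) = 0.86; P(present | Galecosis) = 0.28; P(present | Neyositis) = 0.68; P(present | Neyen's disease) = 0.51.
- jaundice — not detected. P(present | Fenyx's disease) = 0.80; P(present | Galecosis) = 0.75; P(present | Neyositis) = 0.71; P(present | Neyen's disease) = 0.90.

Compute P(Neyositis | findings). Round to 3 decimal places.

For each hypothesis, the unnormalized posterior weight is prior × product of the finding likelihoods (using 1 − P(present | H) for each absent finding):
  Fenyx's disease: 0.167 × 0.86 × 0.86 × (1 − 0.80) = 0.024703
  Galecosis: 0.391 × 0.59 × 0.28 × (1 − 0.75) = 0.016148
  Neyositis: 0.361 × 0.43 × 0.68 × (1 − 0.71) = 0.030611
  Neyen's disease: 0.081 × 0.40 × 0.51 × (1 − 0.90) = 0.0016524
The unnormalized weights sum to 0.073115.
P(Neyositis | evidence) = 0.030611 / 0.073115 ≈ 0.419.

0.419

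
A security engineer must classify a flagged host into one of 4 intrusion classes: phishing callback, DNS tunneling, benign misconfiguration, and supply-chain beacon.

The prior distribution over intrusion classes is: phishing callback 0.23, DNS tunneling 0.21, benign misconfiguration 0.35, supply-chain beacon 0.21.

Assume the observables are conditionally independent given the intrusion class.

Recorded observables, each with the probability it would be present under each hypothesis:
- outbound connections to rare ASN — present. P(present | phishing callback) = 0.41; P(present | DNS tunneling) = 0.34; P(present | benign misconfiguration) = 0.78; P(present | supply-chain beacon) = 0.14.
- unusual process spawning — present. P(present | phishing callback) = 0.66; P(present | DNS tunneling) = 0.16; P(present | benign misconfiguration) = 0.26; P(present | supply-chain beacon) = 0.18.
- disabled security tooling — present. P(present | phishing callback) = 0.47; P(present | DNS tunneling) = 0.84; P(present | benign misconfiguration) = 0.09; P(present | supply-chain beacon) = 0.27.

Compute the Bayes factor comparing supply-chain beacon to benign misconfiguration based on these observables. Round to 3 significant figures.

0.373

Joint likelihood of the observable pattern under each hypothesis:
  supply-chain beacon: 0.14 × 0.18 × 0.27 = 0.006804
  benign misconfiguration: 0.78 × 0.26 × 0.09 = 0.018252
Bayes factor = 0.006804 / 0.018252 ≈ 0.373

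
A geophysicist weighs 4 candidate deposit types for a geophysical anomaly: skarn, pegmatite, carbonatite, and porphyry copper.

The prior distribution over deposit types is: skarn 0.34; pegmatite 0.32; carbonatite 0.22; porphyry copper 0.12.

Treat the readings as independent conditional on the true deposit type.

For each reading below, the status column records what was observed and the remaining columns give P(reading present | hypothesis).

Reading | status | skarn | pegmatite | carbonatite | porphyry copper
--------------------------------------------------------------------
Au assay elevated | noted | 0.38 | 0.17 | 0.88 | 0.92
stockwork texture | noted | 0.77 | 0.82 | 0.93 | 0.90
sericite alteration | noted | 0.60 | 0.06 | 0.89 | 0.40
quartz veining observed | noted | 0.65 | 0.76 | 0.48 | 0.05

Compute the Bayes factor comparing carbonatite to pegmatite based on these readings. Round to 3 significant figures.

55.0

Joint likelihood of the reading pattern under each hypothesis:
  carbonatite: 0.88 × 0.93 × 0.89 × 0.48 = 0.34962
  pegmatite: 0.17 × 0.82 × 0.06 × 0.76 = 0.0063566
Bayes factor = 0.34962 / 0.0063566 ≈ 55.0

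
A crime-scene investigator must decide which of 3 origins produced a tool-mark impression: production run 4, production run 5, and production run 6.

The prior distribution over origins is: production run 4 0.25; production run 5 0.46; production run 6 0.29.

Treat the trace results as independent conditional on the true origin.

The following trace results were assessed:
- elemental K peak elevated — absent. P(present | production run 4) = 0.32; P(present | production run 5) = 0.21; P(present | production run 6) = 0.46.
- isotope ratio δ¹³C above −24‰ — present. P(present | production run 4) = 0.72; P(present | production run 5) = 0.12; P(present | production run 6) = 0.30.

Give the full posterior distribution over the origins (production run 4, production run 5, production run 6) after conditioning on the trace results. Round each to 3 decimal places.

For each hypothesis, the unnormalized posterior weight is prior × product of the trace result likelihoods (using 1 − P(present | H) for each absent trace result):
  production run 4: 0.25 × (1 − 0.32) × 0.72 = 0.1224
  production run 5: 0.46 × (1 − 0.21) × 0.12 = 0.043608
  production run 6: 0.29 × (1 − 0.46) × 0.30 = 0.04698
Normalizing constant Z = 0.1224 + 0.043608 + 0.04698 = 0.21299.
P(production run 4 | evidence) = 0.1224 / 0.21299 ≈ 0.575
P(production run 5 | evidence) = 0.043608 / 0.21299 ≈ 0.205
P(production run 6 | evidence) = 0.04698 / 0.21299 ≈ 0.221

0.575, 0.205, 0.221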